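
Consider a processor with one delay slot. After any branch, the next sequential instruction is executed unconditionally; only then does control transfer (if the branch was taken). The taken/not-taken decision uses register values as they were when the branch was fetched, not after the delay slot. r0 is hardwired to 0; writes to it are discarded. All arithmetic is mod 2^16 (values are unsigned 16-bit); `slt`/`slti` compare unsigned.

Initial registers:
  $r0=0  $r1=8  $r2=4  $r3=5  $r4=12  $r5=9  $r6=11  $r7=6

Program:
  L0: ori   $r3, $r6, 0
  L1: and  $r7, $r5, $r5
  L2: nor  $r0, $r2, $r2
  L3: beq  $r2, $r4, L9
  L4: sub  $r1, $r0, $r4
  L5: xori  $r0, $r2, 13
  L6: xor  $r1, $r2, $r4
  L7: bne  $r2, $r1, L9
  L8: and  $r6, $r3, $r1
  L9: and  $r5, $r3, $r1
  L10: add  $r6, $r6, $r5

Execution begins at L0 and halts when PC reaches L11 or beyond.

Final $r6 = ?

16

  step pc=0: ori   $r3, $r6, 0  regs=(0,8,4,11,12,9,11,6)
  step pc=1: and  $r7, $r5, $r5  regs=(0,8,4,11,12,9,11,9)
  step pc=2: nor  $r0, $r2, $r2  regs=(0,8,4,11,12,9,11,9)
  step pc=3: beq  $r2, $r4, L9  cond=F  regs=(0,8,4,11,12,9,11,9)
  step pc=4: sub  $r1, $r0, $r4  regs=(0,65524,4,11,12,9,11,9)
  step pc=5: xori  $r0, $r2, 13  regs=(0,65524,4,11,12,9,11,9)
  step pc=6: xor  $r1, $r2, $r4  regs=(0,8,4,11,12,9,11,9)
  step pc=7: bne  $r2, $r1, L9  cond=T  regs=(0,8,4,11,12,9,11,9)
  step pc=8: and  $r6, $r3, $r1  regs=(0,8,4,11,12,9,8,9)
  step pc=9: and  $r5, $r3, $r1  regs=(0,8,4,11,12,8,8,9)
  step pc=10: add  $r6, $r6, $r5  regs=(0,8,4,11,12,8,16,9)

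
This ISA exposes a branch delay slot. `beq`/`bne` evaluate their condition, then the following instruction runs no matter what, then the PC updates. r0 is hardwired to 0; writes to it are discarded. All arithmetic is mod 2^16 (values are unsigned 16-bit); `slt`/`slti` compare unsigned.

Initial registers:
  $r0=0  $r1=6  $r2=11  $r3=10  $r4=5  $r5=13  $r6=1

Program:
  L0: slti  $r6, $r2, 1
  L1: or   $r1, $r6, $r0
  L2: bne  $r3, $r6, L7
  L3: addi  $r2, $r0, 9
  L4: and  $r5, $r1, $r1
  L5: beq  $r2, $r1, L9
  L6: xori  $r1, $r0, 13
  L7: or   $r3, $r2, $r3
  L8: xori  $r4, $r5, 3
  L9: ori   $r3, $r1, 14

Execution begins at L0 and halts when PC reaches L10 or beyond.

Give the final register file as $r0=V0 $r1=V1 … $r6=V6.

$r0=0 $r1=0 $r2=9 $r3=14 $r4=14 $r5=13 $r6=0

PC=0  slti  $r6, $r2, 1      | $r0=0 $r1=6 $r2=11 $r3=10 $r4=5 $r5=13 $r6=0
PC=1  or   $r1, $r6, $r0     | $r0=0 $r1=0 $r2=11 $r3=10 $r4=5 $r5=13 $r6=0
PC=2  bne  $r3, $r6, L7      | $r0=0 $r1=0 $r2=11 $r3=10 $r4=5 $r5=13 $r6=0  [TAKEN]
PC=3  addi  $r2, $r0, 9      | $r0=0 $r1=0 $r2=9 $r3=10 $r4=5 $r5=13 $r6=0
PC=7  or   $r3, $r2, $r3     | $r0=0 $r1=0 $r2=9 $r3=11 $r4=5 $r5=13 $r6=0
PC=8  xori  $r4, $r5, 3      | $r0=0 $r1=0 $r2=9 $r3=11 $r4=14 $r5=13 $r6=0
PC=9  ori   $r3, $r1, 14     | $r0=0 $r1=0 $r2=9 $r3=14 $r4=14 $r5=13 $r6=0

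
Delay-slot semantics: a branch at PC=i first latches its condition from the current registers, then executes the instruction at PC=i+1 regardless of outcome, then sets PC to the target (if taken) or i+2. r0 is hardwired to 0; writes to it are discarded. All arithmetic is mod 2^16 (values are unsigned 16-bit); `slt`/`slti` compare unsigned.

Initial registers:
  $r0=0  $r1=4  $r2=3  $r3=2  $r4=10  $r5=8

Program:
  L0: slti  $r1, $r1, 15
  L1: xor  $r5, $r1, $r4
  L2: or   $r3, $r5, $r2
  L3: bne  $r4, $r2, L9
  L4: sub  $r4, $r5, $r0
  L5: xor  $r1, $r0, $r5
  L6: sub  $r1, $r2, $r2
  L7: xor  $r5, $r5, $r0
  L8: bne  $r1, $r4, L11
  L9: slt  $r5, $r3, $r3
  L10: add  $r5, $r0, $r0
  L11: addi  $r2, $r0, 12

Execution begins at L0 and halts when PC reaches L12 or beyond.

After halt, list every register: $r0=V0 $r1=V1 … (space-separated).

$r0=0 $r1=1 $r2=12 $r3=11 $r4=11 $r5=0

  step pc=0: slti  $r1, $r1, 15  regs=(0,1,3,2,10,8)
  step pc=1: xor  $r5, $r1, $r4  regs=(0,1,3,2,10,11)
  step pc=2: or   $r3, $r5, $r2  regs=(0,1,3,11,10,11)
  step pc=3: bne  $r4, $r2, L9  cond=T  regs=(0,1,3,11,10,11)
  step pc=4: sub  $r4, $r5, $r0  regs=(0,1,3,11,11,11)
  step pc=9: slt  $r5, $r3, $r3  regs=(0,1,3,11,11,0)
  step pc=10: add  $r5, $r0, $r0  regs=(0,1,3,11,11,0)
  step pc=11: addi  $r2, $r0, 12  regs=(0,1,12,11,11,0)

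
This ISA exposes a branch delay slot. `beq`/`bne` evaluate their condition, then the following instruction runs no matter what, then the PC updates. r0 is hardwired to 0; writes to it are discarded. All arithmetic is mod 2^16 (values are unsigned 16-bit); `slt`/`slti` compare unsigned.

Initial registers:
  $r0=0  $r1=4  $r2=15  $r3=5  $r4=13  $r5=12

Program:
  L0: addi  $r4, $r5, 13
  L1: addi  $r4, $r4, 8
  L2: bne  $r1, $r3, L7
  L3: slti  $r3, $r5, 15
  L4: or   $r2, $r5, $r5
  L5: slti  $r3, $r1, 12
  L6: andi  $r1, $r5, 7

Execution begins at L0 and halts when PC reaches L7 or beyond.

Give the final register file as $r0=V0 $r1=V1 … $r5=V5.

$r0=0 $r1=4 $r2=15 $r3=1 $r4=33 $r5=12

PC=0  addi  $r4, $r5, 13     | $r0=0 $r1=4 $r2=15 $r3=5 $r4=25 $r5=12
PC=1  addi  $r4, $r4, 8      | $r0=0 $r1=4 $r2=15 $r3=5 $r4=33 $r5=12
PC=2  bne  $r1, $r3, L7      | $r0=0 $r1=4 $r2=15 $r3=5 $r4=33 $r5=12  [TAKEN]
PC=3  slti  $r3, $r5, 15     | $r0=0 $r1=4 $r2=15 $r3=1 $r4=33 $r5=12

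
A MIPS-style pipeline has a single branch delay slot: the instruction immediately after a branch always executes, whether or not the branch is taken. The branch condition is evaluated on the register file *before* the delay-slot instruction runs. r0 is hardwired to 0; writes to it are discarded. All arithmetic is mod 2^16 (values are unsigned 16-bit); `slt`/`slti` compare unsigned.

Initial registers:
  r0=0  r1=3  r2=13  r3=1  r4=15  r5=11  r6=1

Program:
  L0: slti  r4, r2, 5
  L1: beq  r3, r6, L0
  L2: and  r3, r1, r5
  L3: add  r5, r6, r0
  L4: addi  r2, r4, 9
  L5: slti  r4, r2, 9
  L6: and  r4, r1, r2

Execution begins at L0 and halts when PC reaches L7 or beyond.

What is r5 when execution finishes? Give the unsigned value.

1

  step pc=0: slti  r4, r2, 5  regs=(0,3,13,1,0,11,1)
  step pc=1: beq  r3, r6, L0  cond=T  regs=(0,3,13,1,0,11,1)
  step pc=2: and  r3, r1, r5  regs=(0,3,13,3,0,11,1)
  step pc=0: slti  r4, r2, 5  regs=(0,3,13,3,0,11,1)
  step pc=1: beq  r3, r6, L0  cond=F  regs=(0,3,13,3,0,11,1)
  step pc=2: and  r3, r1, r5  regs=(0,3,13,3,0,11,1)
  step pc=3: add  r5, r6, r0  regs=(0,3,13,3,0,1,1)
  step pc=4: addi  r2, r4, 9  regs=(0,3,9,3,0,1,1)
  step pc=5: slti  r4, r2, 9  regs=(0,3,9,3,0,1,1)
  step pc=6: and  r4, r1, r2  regs=(0,3,9,3,1,1,1)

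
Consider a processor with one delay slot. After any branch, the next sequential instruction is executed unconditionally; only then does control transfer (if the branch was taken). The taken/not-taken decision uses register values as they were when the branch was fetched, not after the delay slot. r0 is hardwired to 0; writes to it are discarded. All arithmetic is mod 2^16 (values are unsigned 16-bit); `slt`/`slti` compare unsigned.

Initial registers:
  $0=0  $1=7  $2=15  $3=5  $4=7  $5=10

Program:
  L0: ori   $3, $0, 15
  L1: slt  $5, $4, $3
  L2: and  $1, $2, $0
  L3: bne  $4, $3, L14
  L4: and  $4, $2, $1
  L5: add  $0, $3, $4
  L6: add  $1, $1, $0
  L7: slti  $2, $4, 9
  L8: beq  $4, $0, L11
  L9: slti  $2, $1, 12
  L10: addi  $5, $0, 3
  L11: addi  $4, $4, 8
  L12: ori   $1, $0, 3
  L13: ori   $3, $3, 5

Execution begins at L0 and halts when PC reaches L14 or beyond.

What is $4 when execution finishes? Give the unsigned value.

[0] ori   $3, $0, 15  →  {$0:0, $1:7, $2:15, $3:15, $4:7, $5:10}
[1] slt  $5, $4, $3  →  {$0:0, $1:7, $2:15, $3:15, $4:7, $5:1}
[2] and  $1, $2, $0  →  {$0:0, $1:0, $2:15, $3:15, $4:7, $5:1}
[3] bne  $4, $3, L14  →  {$0:0, $1:0, $2:15, $3:15, $4:7, $5:1}  ⟨branch taken⟩
[4] and  $4, $2, $1  →  {$0:0, $1:0, $2:15, $3:15, $4:0, $5:1}

0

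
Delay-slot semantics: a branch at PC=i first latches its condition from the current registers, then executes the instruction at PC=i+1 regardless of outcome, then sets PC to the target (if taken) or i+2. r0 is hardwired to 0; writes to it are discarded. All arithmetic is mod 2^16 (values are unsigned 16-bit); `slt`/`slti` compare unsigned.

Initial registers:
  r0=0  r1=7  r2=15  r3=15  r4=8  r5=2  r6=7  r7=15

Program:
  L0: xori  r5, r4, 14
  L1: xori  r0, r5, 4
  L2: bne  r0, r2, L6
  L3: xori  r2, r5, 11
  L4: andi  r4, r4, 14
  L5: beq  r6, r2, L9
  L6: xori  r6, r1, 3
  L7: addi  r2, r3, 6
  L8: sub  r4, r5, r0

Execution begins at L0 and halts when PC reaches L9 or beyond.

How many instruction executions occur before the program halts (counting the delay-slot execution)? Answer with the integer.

#0 xori  r5, r4, 14 ; 0/7/15/15/8/6/7/15
#1 xori  r0, r5, 4 ; 0/7/15/15/8/6/7/15
#2 bne  r0, r2, L6 ; 0/7/15/15/8/6/7/15 ; →target
#3 xori  r2, r5, 11 ; 0/7/13/15/8/6/7/15
#6 xori  r6, r1, 3 ; 0/7/13/15/8/6/4/15
#7 addi  r2, r3, 6 ; 0/7/21/15/8/6/4/15
#8 sub  r4, r5, r0 ; 0/7/21/15/6/6/4/15

7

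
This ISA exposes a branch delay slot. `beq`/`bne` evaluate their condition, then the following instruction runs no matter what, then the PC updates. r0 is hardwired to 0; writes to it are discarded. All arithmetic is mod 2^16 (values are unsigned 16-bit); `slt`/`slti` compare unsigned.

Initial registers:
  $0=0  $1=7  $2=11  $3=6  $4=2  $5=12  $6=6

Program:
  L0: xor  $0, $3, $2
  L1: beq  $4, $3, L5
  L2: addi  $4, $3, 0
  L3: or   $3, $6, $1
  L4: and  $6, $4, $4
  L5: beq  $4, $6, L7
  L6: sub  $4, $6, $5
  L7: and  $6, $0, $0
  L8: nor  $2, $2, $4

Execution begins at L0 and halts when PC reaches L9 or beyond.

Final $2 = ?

[0] xor  $0, $3, $2  →  {$0:0, $1:7, $2:11, $3:6, $4:2, $5:12, $6:6}
[1] beq  $4, $3, L5  →  {$0:0, $1:7, $2:11, $3:6, $4:2, $5:12, $6:6}  ⟨branch fallthrough⟩
[2] addi  $4, $3, 0  →  {$0:0, $1:7, $2:11, $3:6, $4:6, $5:12, $6:6}
[3] or   $3, $6, $1  →  {$0:0, $1:7, $2:11, $3:7, $4:6, $5:12, $6:6}
[4] and  $6, $4, $4  →  {$0:0, $1:7, $2:11, $3:7, $4:6, $5:12, $6:6}
[5] beq  $4, $6, L7  →  {$0:0, $1:7, $2:11, $3:7, $4:6, $5:12, $6:6}  ⟨branch taken⟩
[6] sub  $4, $6, $5  →  {$0:0, $1:7, $2:11, $3:7, $4:65530, $5:12, $6:6}
[7] and  $6, $0, $0  →  {$0:0, $1:7, $2:11, $3:7, $4:65530, $5:12, $6:0}
[8] nor  $2, $2, $4  →  {$0:0, $1:7, $2:4, $3:7, $4:65530, $5:12, $6:0}

4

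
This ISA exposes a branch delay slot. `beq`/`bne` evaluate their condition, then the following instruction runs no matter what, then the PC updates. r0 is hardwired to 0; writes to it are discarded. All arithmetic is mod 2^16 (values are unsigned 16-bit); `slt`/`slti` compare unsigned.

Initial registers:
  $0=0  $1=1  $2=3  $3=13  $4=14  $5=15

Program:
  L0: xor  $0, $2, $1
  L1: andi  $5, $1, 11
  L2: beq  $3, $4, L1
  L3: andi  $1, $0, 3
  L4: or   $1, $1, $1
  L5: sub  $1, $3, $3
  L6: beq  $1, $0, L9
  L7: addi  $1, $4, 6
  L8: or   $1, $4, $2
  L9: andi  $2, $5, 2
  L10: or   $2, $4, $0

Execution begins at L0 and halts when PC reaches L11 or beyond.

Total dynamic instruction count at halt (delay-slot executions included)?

#0 xor  $0, $2, $1 ; 0/1/3/13/14/15
#1 andi  $5, $1, 11 ; 0/1/3/13/14/1
#2 beq  $3, $4, L1 ; 0/1/3/13/14/1 ; →fallthru
#3 andi  $1, $0, 3 ; 0/0/3/13/14/1
#4 or   $1, $1, $1 ; 0/0/3/13/14/1
#5 sub  $1, $3, $3 ; 0/0/3/13/14/1
#6 beq  $1, $0, L9 ; 0/0/3/13/14/1 ; →target
#7 addi  $1, $4, 6 ; 0/20/3/13/14/1
#9 andi  $2, $5, 2 ; 0/20/0/13/14/1
#10 or   $2, $4, $0 ; 0/20/14/13/14/1

10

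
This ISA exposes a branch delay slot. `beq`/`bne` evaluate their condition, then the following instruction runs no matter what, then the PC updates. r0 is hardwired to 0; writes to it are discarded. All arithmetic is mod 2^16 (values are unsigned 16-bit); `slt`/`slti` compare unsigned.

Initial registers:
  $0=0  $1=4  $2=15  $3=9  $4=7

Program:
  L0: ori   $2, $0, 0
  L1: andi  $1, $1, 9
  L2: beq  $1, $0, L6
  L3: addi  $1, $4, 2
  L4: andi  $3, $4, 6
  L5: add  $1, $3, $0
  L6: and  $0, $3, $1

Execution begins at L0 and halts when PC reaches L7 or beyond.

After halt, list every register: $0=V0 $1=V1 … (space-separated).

[0] ori   $2, $0, 0  →  {$0:0, $1:4, $2:0, $3:9, $4:7}
[1] andi  $1, $1, 9  →  {$0:0, $1:0, $2:0, $3:9, $4:7}
[2] beq  $1, $0, L6  →  {$0:0, $1:0, $2:0, $3:9, $4:7}  ⟨branch taken⟩
[3] addi  $1, $4, 2  →  {$0:0, $1:9, $2:0, $3:9, $4:7}
[6] and  $0, $3, $1  →  {$0:0, $1:9, $2:0, $3:9, $4:7}

$0=0 $1=9 $2=0 $3=9 $4=7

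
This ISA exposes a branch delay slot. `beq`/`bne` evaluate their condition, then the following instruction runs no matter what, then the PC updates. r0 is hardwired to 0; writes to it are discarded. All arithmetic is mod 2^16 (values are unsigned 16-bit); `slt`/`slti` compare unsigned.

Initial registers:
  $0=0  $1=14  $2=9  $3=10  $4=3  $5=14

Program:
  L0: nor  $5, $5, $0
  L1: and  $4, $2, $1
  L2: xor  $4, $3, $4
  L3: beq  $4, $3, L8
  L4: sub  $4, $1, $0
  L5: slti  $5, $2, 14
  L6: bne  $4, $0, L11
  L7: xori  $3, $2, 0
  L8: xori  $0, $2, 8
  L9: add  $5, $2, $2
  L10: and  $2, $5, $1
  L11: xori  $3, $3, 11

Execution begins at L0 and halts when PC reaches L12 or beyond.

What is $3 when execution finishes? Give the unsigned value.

2

#0 nor  $5, $5, $0 ; 0/14/9/10/3/65521
#1 and  $4, $2, $1 ; 0/14/9/10/8/65521
#2 xor  $4, $3, $4 ; 0/14/9/10/2/65521
#3 beq  $4, $3, L8 ; 0/14/9/10/2/65521 ; →fallthru
#4 sub  $4, $1, $0 ; 0/14/9/10/14/65521
#5 slti  $5, $2, 14 ; 0/14/9/10/14/1
#6 bne  $4, $0, L11 ; 0/14/9/10/14/1 ; →target
#7 xori  $3, $2, 0 ; 0/14/9/9/14/1
#11 xori  $3, $3, 11 ; 0/14/9/2/14/1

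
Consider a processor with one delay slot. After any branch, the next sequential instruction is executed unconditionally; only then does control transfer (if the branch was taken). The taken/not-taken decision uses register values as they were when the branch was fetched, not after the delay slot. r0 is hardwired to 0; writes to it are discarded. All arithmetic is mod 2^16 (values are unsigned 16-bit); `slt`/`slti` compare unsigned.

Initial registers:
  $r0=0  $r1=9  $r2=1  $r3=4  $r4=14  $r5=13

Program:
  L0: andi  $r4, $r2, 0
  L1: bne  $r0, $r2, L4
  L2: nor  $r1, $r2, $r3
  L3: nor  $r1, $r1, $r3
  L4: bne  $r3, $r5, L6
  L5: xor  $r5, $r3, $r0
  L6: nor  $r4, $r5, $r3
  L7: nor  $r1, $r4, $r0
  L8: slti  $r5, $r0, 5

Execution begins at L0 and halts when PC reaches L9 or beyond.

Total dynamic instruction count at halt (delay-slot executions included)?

[0] andi  $r4, $r2, 0  →  {$r0:0, $r1:9, $r2:1, $r3:4, $r4:0, $r5:13}
[1] bne  $r0, $r2, L4  →  {$r0:0, $r1:9, $r2:1, $r3:4, $r4:0, $r5:13}  ⟨branch taken⟩
[2] nor  $r1, $r2, $r3  →  {$r0:0, $r1:65530, $r2:1, $r3:4, $r4:0, $r5:13}
[4] bne  $r3, $r5, L6  →  {$r0:0, $r1:65530, $r2:1, $r3:4, $r4:0, $r5:13}  ⟨branch taken⟩
[5] xor  $r5, $r3, $r0  →  {$r0:0, $r1:65530, $r2:1, $r3:4, $r4:0, $r5:4}
[6] nor  $r4, $r5, $r3  →  {$r0:0, $r1:65530, $r2:1, $r3:4, $r4:65531, $r5:4}
[7] nor  $r1, $r4, $r0  →  {$r0:0, $r1:4, $r2:1, $r3:4, $r4:65531, $r5:4}
[8] slti  $r5, $r0, 5  →  {$r0:0, $r1:4, $r2:1, $r3:4, $r4:65531, $r5:1}

8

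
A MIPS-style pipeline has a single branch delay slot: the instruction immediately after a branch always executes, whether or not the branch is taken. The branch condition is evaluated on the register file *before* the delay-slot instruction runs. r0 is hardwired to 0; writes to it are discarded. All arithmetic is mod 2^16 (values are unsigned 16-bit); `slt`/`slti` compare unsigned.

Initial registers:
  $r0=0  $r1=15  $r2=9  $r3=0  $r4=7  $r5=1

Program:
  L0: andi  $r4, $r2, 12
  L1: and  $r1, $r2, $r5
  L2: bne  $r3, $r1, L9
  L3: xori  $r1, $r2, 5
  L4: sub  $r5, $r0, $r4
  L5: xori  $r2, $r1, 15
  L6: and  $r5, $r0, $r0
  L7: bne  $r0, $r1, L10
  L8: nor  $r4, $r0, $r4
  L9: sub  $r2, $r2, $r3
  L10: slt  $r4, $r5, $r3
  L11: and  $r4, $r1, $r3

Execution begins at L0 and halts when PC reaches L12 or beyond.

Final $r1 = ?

PC=0  andi  $r4, $r2, 12     | $r0=0 $r1=15 $r2=9 $r3=0 $r4=8 $r5=1
PC=1  and  $r1, $r2, $r5     | $r0=0 $r1=1 $r2=9 $r3=0 $r4=8 $r5=1
PC=2  bne  $r3, $r1, L9      | $r0=0 $r1=1 $r2=9 $r3=0 $r4=8 $r5=1  [TAKEN]
PC=3  xori  $r1, $r2, 5      | $r0=0 $r1=12 $r2=9 $r3=0 $r4=8 $r5=1
PC=9  sub  $r2, $r2, $r3     | $r0=0 $r1=12 $r2=9 $r3=0 $r4=8 $r5=1
PC=10 slt  $r4, $r5, $r3     | $r0=0 $r1=12 $r2=9 $r3=0 $r4=0 $r5=1
PC=11 and  $r4, $r1, $r3     | $r0=0 $r1=12 $r2=9 $r3=0 $r4=0 $r5=1

12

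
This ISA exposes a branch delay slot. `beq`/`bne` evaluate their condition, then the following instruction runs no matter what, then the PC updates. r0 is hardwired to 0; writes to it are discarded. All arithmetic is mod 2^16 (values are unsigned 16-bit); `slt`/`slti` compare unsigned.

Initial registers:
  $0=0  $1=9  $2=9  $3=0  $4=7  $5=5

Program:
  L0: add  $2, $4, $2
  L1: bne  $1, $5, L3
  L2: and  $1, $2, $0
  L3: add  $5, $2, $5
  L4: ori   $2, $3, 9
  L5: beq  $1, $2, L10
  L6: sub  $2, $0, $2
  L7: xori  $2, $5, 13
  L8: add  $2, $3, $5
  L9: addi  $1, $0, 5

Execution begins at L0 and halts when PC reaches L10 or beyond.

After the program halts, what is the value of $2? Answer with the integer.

21

PC=0  add  $2, $4, $2        | $0=0 $1=9 $2=16 $3=0 $4=7 $5=5
PC=1  bne  $1, $5, L3        | $0=0 $1=9 $2=16 $3=0 $4=7 $5=5  [TAKEN]
PC=2  and  $1, $2, $0        | $0=0 $1=0 $2=16 $3=0 $4=7 $5=5
PC=3  add  $5, $2, $5        | $0=0 $1=0 $2=16 $3=0 $4=7 $5=21
PC=4  ori   $2, $3, 9        | $0=0 $1=0 $2=9 $3=0 $4=7 $5=21
PC=5  beq  $1, $2, L10       | $0=0 $1=0 $2=9 $3=0 $4=7 $5=21  [not taken]
PC=6  sub  $2, $0, $2        | $0=0 $1=0 $2=65527 $3=0 $4=7 $5=21
PC=7  xori  $2, $5, 13       | $0=0 $1=0 $2=24 $3=0 $4=7 $5=21
PC=8  add  $2, $3, $5        | $0=0 $1=0 $2=21 $3=0 $4=7 $5=21
PC=9  addi  $1, $0, 5        | $0=0 $1=5 $2=21 $3=0 $4=7 $5=21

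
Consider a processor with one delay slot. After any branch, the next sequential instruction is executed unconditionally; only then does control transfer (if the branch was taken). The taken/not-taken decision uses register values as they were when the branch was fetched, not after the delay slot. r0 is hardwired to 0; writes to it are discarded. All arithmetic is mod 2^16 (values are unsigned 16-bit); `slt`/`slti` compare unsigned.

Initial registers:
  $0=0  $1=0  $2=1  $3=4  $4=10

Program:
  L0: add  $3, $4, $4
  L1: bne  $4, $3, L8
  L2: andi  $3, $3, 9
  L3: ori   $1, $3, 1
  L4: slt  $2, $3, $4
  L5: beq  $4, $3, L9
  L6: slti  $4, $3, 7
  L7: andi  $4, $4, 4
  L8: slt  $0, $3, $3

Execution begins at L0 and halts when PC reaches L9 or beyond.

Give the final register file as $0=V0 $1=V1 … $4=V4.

PC=0  add  $3, $4, $4        | $0=0 $1=0 $2=1 $3=20 $4=10
PC=1  bne  $4, $3, L8        | $0=0 $1=0 $2=1 $3=20 $4=10  [TAKEN]
PC=2  andi  $3, $3, 9        | $0=0 $1=0 $2=1 $3=0 $4=10
PC=8  slt  $0, $3, $3        | $0=0 $1=0 $2=1 $3=0 $4=10

$0=0 $1=0 $2=1 $3=0 $4=10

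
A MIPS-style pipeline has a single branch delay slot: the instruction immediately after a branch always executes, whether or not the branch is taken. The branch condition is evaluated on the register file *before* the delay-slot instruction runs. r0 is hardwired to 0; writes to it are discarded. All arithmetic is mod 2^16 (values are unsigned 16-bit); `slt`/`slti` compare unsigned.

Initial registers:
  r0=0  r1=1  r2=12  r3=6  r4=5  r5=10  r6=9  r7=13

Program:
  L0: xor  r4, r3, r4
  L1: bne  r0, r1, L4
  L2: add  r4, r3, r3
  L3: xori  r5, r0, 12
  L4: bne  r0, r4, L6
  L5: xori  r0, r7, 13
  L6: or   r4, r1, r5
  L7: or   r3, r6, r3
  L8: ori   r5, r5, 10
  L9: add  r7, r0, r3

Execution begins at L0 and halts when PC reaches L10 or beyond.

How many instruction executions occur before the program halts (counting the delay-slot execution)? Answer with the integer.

#0 xor  r4, r3, r4 ; 0/1/12/6/3/10/9/13
#1 bne  r0, r1, L4 ; 0/1/12/6/3/10/9/13 ; →target
#2 add  r4, r3, r3 ; 0/1/12/6/12/10/9/13
#4 bne  r0, r4, L6 ; 0/1/12/6/12/10/9/13 ; →target
#5 xori  r0, r7, 13 ; 0/1/12/6/12/10/9/13
#6 or   r4, r1, r5 ; 0/1/12/6/11/10/9/13
#7 or   r3, r6, r3 ; 0/1/12/15/11/10/9/13
#8 ori   r5, r5, 10 ; 0/1/12/15/11/10/9/13
#9 add  r7, r0, r3 ; 0/1/12/15/11/10/9/15

9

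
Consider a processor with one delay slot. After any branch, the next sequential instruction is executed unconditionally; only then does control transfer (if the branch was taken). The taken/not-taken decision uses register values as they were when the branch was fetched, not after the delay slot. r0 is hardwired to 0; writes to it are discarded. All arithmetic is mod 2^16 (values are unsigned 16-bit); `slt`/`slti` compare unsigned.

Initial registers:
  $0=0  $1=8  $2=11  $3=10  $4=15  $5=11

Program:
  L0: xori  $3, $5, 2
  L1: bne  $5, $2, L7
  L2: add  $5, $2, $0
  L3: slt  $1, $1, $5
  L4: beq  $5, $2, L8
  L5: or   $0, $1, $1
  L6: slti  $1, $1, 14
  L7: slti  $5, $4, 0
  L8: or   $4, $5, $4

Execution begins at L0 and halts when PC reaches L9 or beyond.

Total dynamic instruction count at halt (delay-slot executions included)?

PC=0  xori  $3, $5, 2        | $0=0 $1=8 $2=11 $3=9 $4=15 $5=11
PC=1  bne  $5, $2, L7        | $0=0 $1=8 $2=11 $3=9 $4=15 $5=11  [not taken]
PC=2  add  $5, $2, $0        | $0=0 $1=8 $2=11 $3=9 $4=15 $5=11
PC=3  slt  $1, $1, $5        | $0=0 $1=1 $2=11 $3=9 $4=15 $5=11
PC=4  beq  $5, $2, L8        | $0=0 $1=1 $2=11 $3=9 $4=15 $5=11  [TAKEN]
PC=5  or   $0, $1, $1        | $0=0 $1=1 $2=11 $3=9 $4=15 $5=11
PC=8  or   $4, $5, $4        | $0=0 $1=1 $2=11 $3=9 $4=15 $5=11

7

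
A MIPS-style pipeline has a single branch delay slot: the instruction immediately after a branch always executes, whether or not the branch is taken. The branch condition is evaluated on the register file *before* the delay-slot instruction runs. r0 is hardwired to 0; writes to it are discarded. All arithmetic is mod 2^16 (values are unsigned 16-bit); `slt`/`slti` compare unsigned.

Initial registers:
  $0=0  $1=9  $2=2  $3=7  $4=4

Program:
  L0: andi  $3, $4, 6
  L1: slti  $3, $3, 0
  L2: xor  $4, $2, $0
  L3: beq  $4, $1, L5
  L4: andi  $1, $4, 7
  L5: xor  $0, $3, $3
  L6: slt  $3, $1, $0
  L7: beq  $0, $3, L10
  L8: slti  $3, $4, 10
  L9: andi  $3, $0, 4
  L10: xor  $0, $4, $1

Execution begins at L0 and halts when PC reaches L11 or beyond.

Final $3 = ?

#0 andi  $3, $4, 6 ; 0/9/2/4/4
#1 slti  $3, $3, 0 ; 0/9/2/0/4
#2 xor  $4, $2, $0 ; 0/9/2/0/2
#3 beq  $4, $1, L5 ; 0/9/2/0/2 ; →fallthru
#4 andi  $1, $4, 7 ; 0/2/2/0/2
#5 xor  $0, $3, $3 ; 0/2/2/0/2
#6 slt  $3, $1, $0 ; 0/2/2/0/2
#7 beq  $0, $3, L10 ; 0/2/2/0/2 ; →target
#8 slti  $3, $4, 10 ; 0/2/2/1/2
#10 xor  $0, $4, $1 ; 0/2/2/1/2

1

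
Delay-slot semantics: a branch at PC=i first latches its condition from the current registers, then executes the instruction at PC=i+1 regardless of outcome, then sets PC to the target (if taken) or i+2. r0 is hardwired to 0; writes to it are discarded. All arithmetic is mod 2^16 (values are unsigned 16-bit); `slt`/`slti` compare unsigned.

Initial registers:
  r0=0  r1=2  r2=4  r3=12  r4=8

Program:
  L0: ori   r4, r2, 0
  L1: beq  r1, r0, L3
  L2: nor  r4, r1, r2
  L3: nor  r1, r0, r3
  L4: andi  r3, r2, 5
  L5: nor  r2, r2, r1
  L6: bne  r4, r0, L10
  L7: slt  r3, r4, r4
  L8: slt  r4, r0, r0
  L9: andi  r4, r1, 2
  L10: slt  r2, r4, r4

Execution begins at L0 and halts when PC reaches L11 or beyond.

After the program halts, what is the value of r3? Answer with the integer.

PC=0  ori   r4, r2, 0        | r0=0 r1=2 r2=4 r3=12 r4=4
PC=1  beq  r1, r0, L3        | r0=0 r1=2 r2=4 r3=12 r4=4  [not taken]
PC=2  nor  r4, r1, r2        | r0=0 r1=2 r2=4 r3=12 r4=65529
PC=3  nor  r1, r0, r3        | r0=0 r1=65523 r2=4 r3=12 r4=65529
PC=4  andi  r3, r2, 5        | r0=0 r1=65523 r2=4 r3=4 r4=65529
PC=5  nor  r2, r2, r1        | r0=0 r1=65523 r2=8 r3=4 r4=65529
PC=6  bne  r4, r0, L10       | r0=0 r1=65523 r2=8 r3=4 r4=65529  [TAKEN]
PC=7  slt  r3, r4, r4        | r0=0 r1=65523 r2=8 r3=0 r4=65529
PC=10 slt  r2, r4, r4        | r0=0 r1=65523 r2=0 r3=0 r4=65529

0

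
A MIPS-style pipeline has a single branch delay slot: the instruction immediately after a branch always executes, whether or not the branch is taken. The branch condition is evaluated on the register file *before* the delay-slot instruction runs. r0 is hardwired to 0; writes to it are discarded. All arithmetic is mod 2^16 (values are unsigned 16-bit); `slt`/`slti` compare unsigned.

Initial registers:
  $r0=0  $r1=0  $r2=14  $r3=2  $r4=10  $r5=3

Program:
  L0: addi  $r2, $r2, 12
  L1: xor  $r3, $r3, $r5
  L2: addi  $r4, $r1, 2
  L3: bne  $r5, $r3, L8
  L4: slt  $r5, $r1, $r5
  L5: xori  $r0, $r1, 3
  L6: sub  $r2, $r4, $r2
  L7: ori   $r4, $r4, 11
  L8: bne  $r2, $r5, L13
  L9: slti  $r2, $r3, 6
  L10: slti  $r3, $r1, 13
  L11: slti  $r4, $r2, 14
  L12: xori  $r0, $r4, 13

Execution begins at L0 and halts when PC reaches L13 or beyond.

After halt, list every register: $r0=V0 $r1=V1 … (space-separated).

[0] addi  $r2, $r2, 12  →  {$r0:0, $r1:0, $r2:26, $r3:2, $r4:10, $r5:3}
[1] xor  $r3, $r3, $r5  →  {$r0:0, $r1:0, $r2:26, $r3:1, $r4:10, $r5:3}
[2] addi  $r4, $r1, 2  →  {$r0:0, $r1:0, $r2:26, $r3:1, $r4:2, $r5:3}
[3] bne  $r5, $r3, L8  →  {$r0:0, $r1:0, $r2:26, $r3:1, $r4:2, $r5:3}  ⟨branch taken⟩
[4] slt  $r5, $r1, $r5  →  {$r0:0, $r1:0, $r2:26, $r3:1, $r4:2, $r5:1}
[8] bne  $r2, $r5, L13  →  {$r0:0, $r1:0, $r2:26, $r3:1, $r4:2, $r5:1}  ⟨branch taken⟩
[9] slti  $r2, $r3, 6  →  {$r0:0, $r1:0, $r2:1, $r3:1, $r4:2, $r5:1}

$r0=0 $r1=0 $r2=1 $r3=1 $r4=2 $r5=1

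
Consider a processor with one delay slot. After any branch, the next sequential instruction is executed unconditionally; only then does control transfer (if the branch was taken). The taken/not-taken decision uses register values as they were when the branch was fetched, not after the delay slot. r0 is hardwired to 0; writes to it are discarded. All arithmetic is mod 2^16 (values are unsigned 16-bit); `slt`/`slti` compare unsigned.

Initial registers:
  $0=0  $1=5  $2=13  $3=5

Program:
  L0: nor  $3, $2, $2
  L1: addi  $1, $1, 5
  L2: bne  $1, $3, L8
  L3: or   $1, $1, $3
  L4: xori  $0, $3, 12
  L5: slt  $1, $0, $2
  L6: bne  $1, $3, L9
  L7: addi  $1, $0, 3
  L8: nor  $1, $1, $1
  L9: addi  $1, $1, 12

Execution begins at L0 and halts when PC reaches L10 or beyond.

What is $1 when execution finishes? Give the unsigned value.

17

[0] nor  $3, $2, $2  →  {$0:0, $1:5, $2:13, $3:65522}
[1] addi  $1, $1, 5  →  {$0:0, $1:10, $2:13, $3:65522}
[2] bne  $1, $3, L8  →  {$0:0, $1:10, $2:13, $3:65522}  ⟨branch taken⟩
[3] or   $1, $1, $3  →  {$0:0, $1:65530, $2:13, $3:65522}
[8] nor  $1, $1, $1  →  {$0:0, $1:5, $2:13, $3:65522}
[9] addi  $1, $1, 12  →  {$0:0, $1:17, $2:13, $3:65522}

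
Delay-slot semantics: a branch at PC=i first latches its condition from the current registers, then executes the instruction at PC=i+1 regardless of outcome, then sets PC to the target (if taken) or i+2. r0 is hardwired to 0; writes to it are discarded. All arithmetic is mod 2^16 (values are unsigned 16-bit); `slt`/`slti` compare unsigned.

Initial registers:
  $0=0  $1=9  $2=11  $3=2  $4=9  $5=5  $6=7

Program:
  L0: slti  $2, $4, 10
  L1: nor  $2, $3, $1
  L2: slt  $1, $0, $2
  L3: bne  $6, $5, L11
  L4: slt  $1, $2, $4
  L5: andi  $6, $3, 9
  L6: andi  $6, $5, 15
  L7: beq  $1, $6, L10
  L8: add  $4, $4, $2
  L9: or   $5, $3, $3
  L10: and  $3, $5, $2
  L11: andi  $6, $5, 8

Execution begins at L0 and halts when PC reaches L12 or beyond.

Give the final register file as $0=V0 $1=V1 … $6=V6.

$0=0 $1=0 $2=65524 $3=2 $4=9 $5=5 $6=0

  step pc=0: slti  $2, $4, 10  regs=(0,9,1,2,9,5,7)
  step pc=1: nor  $2, $3, $1  regs=(0,9,65524,2,9,5,7)
  step pc=2: slt  $1, $0, $2  regs=(0,1,65524,2,9,5,7)
  step pc=3: bne  $6, $5, L11  cond=T  regs=(0,1,65524,2,9,5,7)
  step pc=4: slt  $1, $2, $4  regs=(0,0,65524,2,9,5,7)
  step pc=11: andi  $6, $5, 8  regs=(0,0,65524,2,9,5,0)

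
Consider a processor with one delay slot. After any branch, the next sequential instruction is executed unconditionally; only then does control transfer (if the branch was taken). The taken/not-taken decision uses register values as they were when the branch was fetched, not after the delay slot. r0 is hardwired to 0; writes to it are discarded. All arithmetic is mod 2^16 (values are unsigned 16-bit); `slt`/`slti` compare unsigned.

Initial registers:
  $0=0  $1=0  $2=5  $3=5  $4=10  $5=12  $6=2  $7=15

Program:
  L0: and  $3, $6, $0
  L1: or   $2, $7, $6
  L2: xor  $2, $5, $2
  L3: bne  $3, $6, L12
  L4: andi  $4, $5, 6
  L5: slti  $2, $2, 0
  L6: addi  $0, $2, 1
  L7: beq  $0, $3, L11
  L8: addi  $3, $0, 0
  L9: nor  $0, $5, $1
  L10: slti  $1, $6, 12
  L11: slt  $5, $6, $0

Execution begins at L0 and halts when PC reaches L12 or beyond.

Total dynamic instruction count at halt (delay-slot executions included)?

5

#0 and  $3, $6, $0 ; 0/0/5/0/10/12/2/15
#1 or   $2, $7, $6 ; 0/0/15/0/10/12/2/15
#2 xor  $2, $5, $2 ; 0/0/3/0/10/12/2/15
#3 bne  $3, $6, L12 ; 0/0/3/0/10/12/2/15 ; →target
#4 andi  $4, $5, 6 ; 0/0/3/0/4/12/2/15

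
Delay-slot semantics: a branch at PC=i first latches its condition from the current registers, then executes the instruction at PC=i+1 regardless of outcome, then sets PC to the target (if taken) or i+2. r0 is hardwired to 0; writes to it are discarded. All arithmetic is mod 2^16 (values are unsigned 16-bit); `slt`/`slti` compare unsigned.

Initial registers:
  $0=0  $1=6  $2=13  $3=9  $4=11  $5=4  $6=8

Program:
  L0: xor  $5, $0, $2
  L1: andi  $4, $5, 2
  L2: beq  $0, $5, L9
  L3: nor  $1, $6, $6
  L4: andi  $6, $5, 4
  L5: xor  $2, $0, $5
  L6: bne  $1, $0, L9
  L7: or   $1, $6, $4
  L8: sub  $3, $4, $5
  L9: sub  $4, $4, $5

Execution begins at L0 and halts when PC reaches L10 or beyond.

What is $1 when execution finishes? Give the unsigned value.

[0] xor  $5, $0, $2  →  {$0:0, $1:6, $2:13, $3:9, $4:11, $5:13, $6:8}
[1] andi  $4, $5, 2  →  {$0:0, $1:6, $2:13, $3:9, $4:0, $5:13, $6:8}
[2] beq  $0, $5, L9  →  {$0:0, $1:6, $2:13, $3:9, $4:0, $5:13, $6:8}  ⟨branch fallthrough⟩
[3] nor  $1, $6, $6  →  {$0:0, $1:65527, $2:13, $3:9, $4:0, $5:13, $6:8}
[4] andi  $6, $5, 4  →  {$0:0, $1:65527, $2:13, $3:9, $4:0, $5:13, $6:4}
[5] xor  $2, $0, $5  →  {$0:0, $1:65527, $2:13, $3:9, $4:0, $5:13, $6:4}
[6] bne  $1, $0, L9  →  {$0:0, $1:65527, $2:13, $3:9, $4:0, $5:13, $6:4}  ⟨branch taken⟩
[7] or   $1, $6, $4  →  {$0:0, $1:4, $2:13, $3:9, $4:0, $5:13, $6:4}
[9] sub  $4, $4, $5  →  {$0:0, $1:4, $2:13, $3:9, $4:65523, $5:13, $6:4}

4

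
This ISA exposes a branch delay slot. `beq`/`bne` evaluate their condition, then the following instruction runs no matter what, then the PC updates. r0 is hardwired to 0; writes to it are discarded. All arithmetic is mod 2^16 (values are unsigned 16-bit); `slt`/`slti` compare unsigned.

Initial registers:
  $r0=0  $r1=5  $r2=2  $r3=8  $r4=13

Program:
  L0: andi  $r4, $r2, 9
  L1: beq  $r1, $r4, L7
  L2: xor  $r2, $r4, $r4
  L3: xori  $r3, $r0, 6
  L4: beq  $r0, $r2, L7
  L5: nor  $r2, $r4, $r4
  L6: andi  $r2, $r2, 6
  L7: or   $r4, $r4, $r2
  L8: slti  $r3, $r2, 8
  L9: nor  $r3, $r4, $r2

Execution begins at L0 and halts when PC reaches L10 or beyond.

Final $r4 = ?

  step pc=0: andi  $r4, $r2, 9  regs=(0,5,2,8,0)
  step pc=1: beq  $r1, $r4, L7  cond=F  regs=(0,5,2,8,0)
  step pc=2: xor  $r2, $r4, $r4  regs=(0,5,0,8,0)
  step pc=3: xori  $r3, $r0, 6  regs=(0,5,0,6,0)
  step pc=4: beq  $r0, $r2, L7  cond=T  regs=(0,5,0,6,0)
  step pc=5: nor  $r2, $r4, $r4  regs=(0,5,65535,6,0)
  step pc=7: or   $r4, $r4, $r2  regs=(0,5,65535,6,65535)
  step pc=8: slti  $r3, $r2, 8  regs=(0,5,65535,0,65535)
  step pc=9: nor  $r3, $r4, $r2  regs=(0,5,65535,0,65535)

65535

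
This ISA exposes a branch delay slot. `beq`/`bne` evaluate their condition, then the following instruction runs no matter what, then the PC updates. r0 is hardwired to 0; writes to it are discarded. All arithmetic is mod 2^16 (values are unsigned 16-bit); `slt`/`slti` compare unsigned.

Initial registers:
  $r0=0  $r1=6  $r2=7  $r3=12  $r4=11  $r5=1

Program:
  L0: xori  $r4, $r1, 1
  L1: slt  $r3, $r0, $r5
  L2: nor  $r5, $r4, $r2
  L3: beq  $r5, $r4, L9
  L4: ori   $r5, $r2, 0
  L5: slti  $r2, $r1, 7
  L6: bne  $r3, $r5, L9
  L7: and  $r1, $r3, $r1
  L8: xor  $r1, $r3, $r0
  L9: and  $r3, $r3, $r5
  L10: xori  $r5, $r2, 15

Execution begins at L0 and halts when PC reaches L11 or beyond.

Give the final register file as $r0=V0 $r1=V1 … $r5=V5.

$r0=0 $r1=0 $r2=1 $r3=1 $r4=7 $r5=14

#0 xori  $r4, $r1, 1 ; 0/6/7/12/7/1
#1 slt  $r3, $r0, $r5 ; 0/6/7/1/7/1
#2 nor  $r5, $r4, $r2 ; 0/6/7/1/7/65528
#3 beq  $r5, $r4, L9 ; 0/6/7/1/7/65528 ; →fallthru
#4 ori   $r5, $r2, 0 ; 0/6/7/1/7/7
#5 slti  $r2, $r1, 7 ; 0/6/1/1/7/7
#6 bne  $r3, $r5, L9 ; 0/6/1/1/7/7 ; →target
#7 and  $r1, $r3, $r1 ; 0/0/1/1/7/7
#9 and  $r3, $r3, $r5 ; 0/0/1/1/7/7
#10 xori  $r5, $r2, 15 ; 0/0/1/1/7/14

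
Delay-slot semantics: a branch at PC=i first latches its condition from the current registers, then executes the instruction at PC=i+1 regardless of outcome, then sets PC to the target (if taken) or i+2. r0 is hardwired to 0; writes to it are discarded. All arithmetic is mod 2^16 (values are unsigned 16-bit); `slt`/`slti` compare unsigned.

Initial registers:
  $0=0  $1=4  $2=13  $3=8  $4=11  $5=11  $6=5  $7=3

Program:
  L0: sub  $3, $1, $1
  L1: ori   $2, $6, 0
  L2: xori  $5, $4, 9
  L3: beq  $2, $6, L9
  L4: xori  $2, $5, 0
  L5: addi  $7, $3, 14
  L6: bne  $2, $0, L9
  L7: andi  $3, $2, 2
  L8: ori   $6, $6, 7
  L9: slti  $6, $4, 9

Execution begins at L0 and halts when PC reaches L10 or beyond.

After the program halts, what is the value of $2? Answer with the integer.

2

#0 sub  $3, $1, $1 ; 0/4/13/0/11/11/5/3
#1 ori   $2, $6, 0 ; 0/4/5/0/11/11/5/3
#2 xori  $5, $4, 9 ; 0/4/5/0/11/2/5/3
#3 beq  $2, $6, L9 ; 0/4/5/0/11/2/5/3 ; →target
#4 xori  $2, $5, 0 ; 0/4/2/0/11/2/5/3
#9 slti  $6, $4, 9 ; 0/4/2/0/11/2/0/3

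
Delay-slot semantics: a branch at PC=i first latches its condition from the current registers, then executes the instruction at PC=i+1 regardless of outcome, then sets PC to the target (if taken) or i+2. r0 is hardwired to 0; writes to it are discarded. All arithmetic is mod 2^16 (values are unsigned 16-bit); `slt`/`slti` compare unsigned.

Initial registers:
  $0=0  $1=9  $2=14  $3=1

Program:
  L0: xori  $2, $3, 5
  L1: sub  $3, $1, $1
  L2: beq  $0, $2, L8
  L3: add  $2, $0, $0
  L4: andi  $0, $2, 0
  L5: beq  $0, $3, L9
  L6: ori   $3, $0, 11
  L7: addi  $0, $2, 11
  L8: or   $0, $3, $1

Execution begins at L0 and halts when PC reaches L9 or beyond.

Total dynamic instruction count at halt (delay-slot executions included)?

7

[0] xori  $2, $3, 5  →  {$0:0, $1:9, $2:4, $3:1}
[1] sub  $3, $1, $1  →  {$0:0, $1:9, $2:4, $3:0}
[2] beq  $0, $2, L8  →  {$0:0, $1:9, $2:4, $3:0}  ⟨branch fallthrough⟩
[3] add  $2, $0, $0  →  {$0:0, $1:9, $2:0, $3:0}
[4] andi  $0, $2, 0  →  {$0:0, $1:9, $2:0, $3:0}
[5] beq  $0, $3, L9  →  {$0:0, $1:9, $2:0, $3:0}  ⟨branch taken⟩
[6] ori   $3, $0, 11  →  {$0:0, $1:9, $2:0, $3:11}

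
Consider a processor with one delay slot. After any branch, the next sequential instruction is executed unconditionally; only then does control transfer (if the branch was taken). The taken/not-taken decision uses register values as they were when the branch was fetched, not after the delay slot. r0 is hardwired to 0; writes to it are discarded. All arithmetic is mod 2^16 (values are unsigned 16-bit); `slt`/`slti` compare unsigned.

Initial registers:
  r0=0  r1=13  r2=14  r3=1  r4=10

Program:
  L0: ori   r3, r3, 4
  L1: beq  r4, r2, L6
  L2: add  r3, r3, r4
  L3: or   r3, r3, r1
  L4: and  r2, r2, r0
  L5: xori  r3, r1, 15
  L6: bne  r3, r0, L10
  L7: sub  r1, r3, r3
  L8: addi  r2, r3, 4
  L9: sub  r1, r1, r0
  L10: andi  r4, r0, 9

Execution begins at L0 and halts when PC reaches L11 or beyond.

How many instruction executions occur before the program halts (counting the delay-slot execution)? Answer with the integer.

9

[0] ori   r3, r3, 4  →  {r0:0, r1:13, r2:14, r3:5, r4:10}
[1] beq  r4, r2, L6  →  {r0:0, r1:13, r2:14, r3:5, r4:10}  ⟨branch fallthrough⟩
[2] add  r3, r3, r4  →  {r0:0, r1:13, r2:14, r3:15, r4:10}
[3] or   r3, r3, r1  →  {r0:0, r1:13, r2:14, r3:15, r4:10}
[4] and  r2, r2, r0  →  {r0:0, r1:13, r2:0, r3:15, r4:10}
[5] xori  r3, r1, 15  →  {r0:0, r1:13, r2:0, r3:2, r4:10}
[6] bne  r3, r0, L10  →  {r0:0, r1:13, r2:0, r3:2, r4:10}  ⟨branch taken⟩
[7] sub  r1, r3, r3  →  {r0:0, r1:0, r2:0, r3:2, r4:10}
[10] andi  r4, r0, 9  →  {r0:0, r1:0, r2:0, r3:2, r4:0}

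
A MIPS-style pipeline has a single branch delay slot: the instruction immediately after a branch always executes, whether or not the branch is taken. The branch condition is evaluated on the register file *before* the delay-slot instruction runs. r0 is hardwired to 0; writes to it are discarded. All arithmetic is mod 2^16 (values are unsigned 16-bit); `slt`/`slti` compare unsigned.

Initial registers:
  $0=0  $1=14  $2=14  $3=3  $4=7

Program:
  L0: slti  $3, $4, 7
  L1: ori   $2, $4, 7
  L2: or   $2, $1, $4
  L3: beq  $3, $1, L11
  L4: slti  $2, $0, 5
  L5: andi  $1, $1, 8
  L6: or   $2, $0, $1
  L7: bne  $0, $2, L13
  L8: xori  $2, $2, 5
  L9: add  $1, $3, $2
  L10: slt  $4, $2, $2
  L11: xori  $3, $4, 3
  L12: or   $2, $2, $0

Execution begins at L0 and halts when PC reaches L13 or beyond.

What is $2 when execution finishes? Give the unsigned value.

#0 slti  $3, $4, 7 ; 0/14/14/0/7
#1 ori   $2, $4, 7 ; 0/14/7/0/7
#2 or   $2, $1, $4 ; 0/14/15/0/7
#3 beq  $3, $1, L11 ; 0/14/15/0/7 ; →fallthru
#4 slti  $2, $0, 5 ; 0/14/1/0/7
#5 andi  $1, $1, 8 ; 0/8/1/0/7
#6 or   $2, $0, $1 ; 0/8/8/0/7
#7 bne  $0, $2, L13 ; 0/8/8/0/7 ; →target
#8 xori  $2, $2, 5 ; 0/8/13/0/7

13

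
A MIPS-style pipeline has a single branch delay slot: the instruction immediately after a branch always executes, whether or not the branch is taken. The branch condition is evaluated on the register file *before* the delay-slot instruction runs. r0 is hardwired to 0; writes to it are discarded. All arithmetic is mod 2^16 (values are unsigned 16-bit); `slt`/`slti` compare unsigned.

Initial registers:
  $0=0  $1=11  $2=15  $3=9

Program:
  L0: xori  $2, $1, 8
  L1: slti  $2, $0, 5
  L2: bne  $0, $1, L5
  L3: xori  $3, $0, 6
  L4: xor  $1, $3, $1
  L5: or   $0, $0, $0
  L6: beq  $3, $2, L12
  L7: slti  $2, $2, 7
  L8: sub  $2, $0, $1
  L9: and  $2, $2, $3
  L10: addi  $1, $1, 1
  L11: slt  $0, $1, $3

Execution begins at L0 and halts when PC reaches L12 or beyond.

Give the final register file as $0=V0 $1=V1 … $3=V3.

$0=0 $1=12 $2=4 $3=6

[0] xori  $2, $1, 8  →  {$0:0, $1:11, $2:3, $3:9}
[1] slti  $2, $0, 5  →  {$0:0, $1:11, $2:1, $3:9}
[2] bne  $0, $1, L5  →  {$0:0, $1:11, $2:1, $3:9}  ⟨branch taken⟩
[3] xori  $3, $0, 6  →  {$0:0, $1:11, $2:1, $3:6}
[5] or   $0, $0, $0  →  {$0:0, $1:11, $2:1, $3:6}
[6] beq  $3, $2, L12  →  {$0:0, $1:11, $2:1, $3:6}  ⟨branch fallthrough⟩
[7] slti  $2, $2, 7  →  {$0:0, $1:11, $2:1, $3:6}
[8] sub  $2, $0, $1  →  {$0:0, $1:11, $2:65525, $3:6}
[9] and  $2, $2, $3  →  {$0:0, $1:11, $2:4, $3:6}
[10] addi  $1, $1, 1  →  {$0:0, $1:12, $2:4, $3:6}
[11] slt  $0, $1, $3  →  {$0:0, $1:12, $2:4, $3:6}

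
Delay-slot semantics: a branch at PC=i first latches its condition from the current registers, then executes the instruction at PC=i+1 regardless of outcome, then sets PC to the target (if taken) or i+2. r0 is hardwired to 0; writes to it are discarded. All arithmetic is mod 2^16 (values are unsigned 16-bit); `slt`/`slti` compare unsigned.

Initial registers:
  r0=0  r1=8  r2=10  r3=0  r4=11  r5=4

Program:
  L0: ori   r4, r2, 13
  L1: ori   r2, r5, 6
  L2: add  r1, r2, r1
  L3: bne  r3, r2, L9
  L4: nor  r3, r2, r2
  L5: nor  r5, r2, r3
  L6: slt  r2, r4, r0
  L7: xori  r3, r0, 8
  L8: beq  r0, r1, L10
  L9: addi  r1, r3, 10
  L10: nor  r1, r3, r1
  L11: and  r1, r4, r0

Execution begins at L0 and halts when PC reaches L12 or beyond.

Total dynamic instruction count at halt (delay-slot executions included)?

#0 ori   r4, r2, 13 ; 0/8/10/0/15/4
#1 ori   r2, r5, 6 ; 0/8/6/0/15/4
#2 add  r1, r2, r1 ; 0/14/6/0/15/4
#3 bne  r3, r2, L9 ; 0/14/6/0/15/4 ; →target
#4 nor  r3, r2, r2 ; 0/14/6/65529/15/4
#9 addi  r1, r3, 10 ; 0/3/6/65529/15/4
#10 nor  r1, r3, r1 ; 0/4/6/65529/15/4
#11 and  r1, r4, r0 ; 0/0/6/65529/15/4

8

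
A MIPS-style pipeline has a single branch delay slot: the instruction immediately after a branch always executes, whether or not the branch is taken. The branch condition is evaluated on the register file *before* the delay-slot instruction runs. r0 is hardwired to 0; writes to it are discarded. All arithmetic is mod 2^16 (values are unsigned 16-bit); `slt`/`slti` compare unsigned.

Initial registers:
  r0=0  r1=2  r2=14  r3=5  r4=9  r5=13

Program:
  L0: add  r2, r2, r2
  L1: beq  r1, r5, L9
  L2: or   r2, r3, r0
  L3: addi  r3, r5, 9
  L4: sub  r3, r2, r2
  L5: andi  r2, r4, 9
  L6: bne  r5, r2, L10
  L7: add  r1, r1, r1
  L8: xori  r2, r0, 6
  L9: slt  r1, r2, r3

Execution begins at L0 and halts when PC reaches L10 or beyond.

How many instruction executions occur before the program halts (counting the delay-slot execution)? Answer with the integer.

PC=0  add  r2, r2, r2        | r0=0 r1=2 r2=28 r3=5 r4=9 r5=13
PC=1  beq  r1, r5, L9        | r0=0 r1=2 r2=28 r3=5 r4=9 r5=13  [not taken]
PC=2  or   r2, r3, r0        | r0=0 r1=2 r2=5 r3=5 r4=9 r5=13
PC=3  addi  r3, r5, 9        | r0=0 r1=2 r2=5 r3=22 r4=9 r5=13
PC=4  sub  r3, r2, r2        | r0=0 r1=2 r2=5 r3=0 r4=9 r5=13
PC=5  andi  r2, r4, 9        | r0=0 r1=2 r2=9 r3=0 r4=9 r5=13
PC=6  bne  r5, r2, L10       | r0=0 r1=2 r2=9 r3=0 r4=9 r5=13  [TAKEN]
PC=7  add  r1, r1, r1        | r0=0 r1=4 r2=9 r3=0 r4=9 r5=13

8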